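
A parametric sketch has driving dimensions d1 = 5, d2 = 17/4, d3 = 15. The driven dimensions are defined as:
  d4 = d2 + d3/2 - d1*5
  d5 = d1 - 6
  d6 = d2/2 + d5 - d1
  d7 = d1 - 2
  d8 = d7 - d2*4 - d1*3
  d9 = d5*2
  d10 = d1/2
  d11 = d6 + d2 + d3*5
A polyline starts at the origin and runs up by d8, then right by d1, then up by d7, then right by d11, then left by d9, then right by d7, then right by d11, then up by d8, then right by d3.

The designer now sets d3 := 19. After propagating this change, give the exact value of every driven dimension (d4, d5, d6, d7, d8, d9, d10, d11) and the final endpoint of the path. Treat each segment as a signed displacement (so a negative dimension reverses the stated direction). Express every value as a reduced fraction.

Apply edit: d3 := 19
  d4 = d2 + d3/2 - d1*5 = -45/4
  d5 = d1 - 6 = -1
  d6 = d2/2 + d5 - d1 = -31/8
  d7 = d1 - 2 = 3
  d8 = d7 - d2*4 - d1*3 = -29
  d9 = d5*2 = -2
  d10 = d1/2 = 5/2
  d11 = d6 + d2 + d3*5 = 763/8
Walk from origin (0, 0):
  seg 1: up by d8 = -29 → (0, -29)
  seg 2: right by d1 = 5 → (5, -29)
  seg 3: up by d7 = 3 → (5, -26)
  seg 4: right by d11 = 763/8 → (803/8, -26)
  seg 5: left by d9 = -2 → (819/8, -26)
  seg 6: right by d7 = 3 → (843/8, -26)
  seg 7: right by d11 = 763/8 → (803/4, -26)
  seg 8: up by d8 = -29 → (803/4, -55)
  seg 9: right by d3 = 19 → (879/4, -55)

d4 = -45/4
d5 = -1
d6 = -31/8
d7 = 3
d8 = -29
d9 = -2
d10 = 5/2
d11 = 763/8
endpoint = (879/4, -55)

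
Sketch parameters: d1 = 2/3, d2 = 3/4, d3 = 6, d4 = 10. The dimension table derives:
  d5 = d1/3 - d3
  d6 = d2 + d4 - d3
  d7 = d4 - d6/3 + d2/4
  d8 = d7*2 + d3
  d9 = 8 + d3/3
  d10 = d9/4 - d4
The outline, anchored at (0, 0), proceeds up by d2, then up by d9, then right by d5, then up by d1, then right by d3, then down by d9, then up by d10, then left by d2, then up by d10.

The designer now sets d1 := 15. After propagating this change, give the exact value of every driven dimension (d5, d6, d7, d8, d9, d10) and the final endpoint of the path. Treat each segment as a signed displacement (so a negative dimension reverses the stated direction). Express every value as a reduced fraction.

Apply edit: d1 := 15
  d5 = d1/3 - d3 = -1
  d6 = d2 + d4 - d3 = 19/4
  d7 = d4 - d6/3 + d2/4 = 413/48
  d8 = d7*2 + d3 = 557/24
  d9 = 8 + d3/3 = 10
  d10 = d9/4 - d4 = -15/2
Walk from origin (0, 0):
  seg 1: up by d2 = 3/4 → (0, 3/4)
  seg 2: up by d9 = 10 → (0, 43/4)
  seg 3: right by d5 = -1 → (-1, 43/4)
  seg 4: up by d1 = 15 → (-1, 103/4)
  seg 5: right by d3 = 6 → (5, 103/4)
  seg 6: down by d9 = 10 → (5, 63/4)
  seg 7: up by d10 = -15/2 → (5, 33/4)
  seg 8: left by d2 = 3/4 → (17/4, 33/4)
  seg 9: up by d10 = -15/2 → (17/4, 3/4)

d5 = -1
d6 = 19/4
d7 = 413/48
d8 = 557/24
d9 = 10
d10 = -15/2
endpoint = (17/4, 3/4)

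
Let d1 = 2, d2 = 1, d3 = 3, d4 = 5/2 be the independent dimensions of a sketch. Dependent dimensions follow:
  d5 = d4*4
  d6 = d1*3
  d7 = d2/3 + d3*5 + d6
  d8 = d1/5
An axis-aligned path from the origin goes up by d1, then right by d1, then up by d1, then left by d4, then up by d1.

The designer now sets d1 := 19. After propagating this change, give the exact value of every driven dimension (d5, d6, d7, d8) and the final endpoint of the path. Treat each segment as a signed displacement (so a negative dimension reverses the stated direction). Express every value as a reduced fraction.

d5 = 10
d6 = 57
d7 = 217/3
d8 = 19/5
endpoint = (33/2, 57)

Apply edit: d1 := 19
  d5 = d4*4 = 10
  d6 = d1*3 = 57
  d7 = d2/3 + d3*5 + d6 = 217/3
  d8 = d1/5 = 19/5
Walk from origin (0, 0):
  seg 1: up by d1 = 19 → (0, 19)
  seg 2: right by d1 = 19 → (19, 19)
  seg 3: up by d1 = 19 → (19, 38)
  seg 4: left by d4 = 5/2 → (33/2, 38)
  seg 5: up by d1 = 19 → (33/2, 57)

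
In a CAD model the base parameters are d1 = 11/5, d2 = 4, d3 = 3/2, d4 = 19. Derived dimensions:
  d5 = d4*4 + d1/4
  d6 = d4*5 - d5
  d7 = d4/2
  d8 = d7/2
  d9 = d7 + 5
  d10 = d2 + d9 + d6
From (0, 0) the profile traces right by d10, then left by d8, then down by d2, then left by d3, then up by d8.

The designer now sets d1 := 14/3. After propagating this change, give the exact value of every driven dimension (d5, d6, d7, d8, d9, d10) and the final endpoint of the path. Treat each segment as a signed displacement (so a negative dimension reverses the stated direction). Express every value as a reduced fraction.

Apply edit: d1 := 14/3
  d5 = d4*4 + d1/4 = 463/6
  d6 = d4*5 - d5 = 107/6
  d7 = d4/2 = 19/2
  d8 = d7/2 = 19/4
  d9 = d7 + 5 = 29/2
  d10 = d2 + d9 + d6 = 109/3
Walk from origin (0, 0):
  seg 1: right by d10 = 109/3 → (109/3, 0)
  seg 2: left by d8 = 19/4 → (379/12, 0)
  seg 3: down by d2 = 4 → (379/12, -4)
  seg 4: left by d3 = 3/2 → (361/12, -4)
  seg 5: up by d8 = 19/4 → (361/12, 3/4)

d5 = 463/6
d6 = 107/6
d7 = 19/2
d8 = 19/4
d9 = 29/2
d10 = 109/3
endpoint = (361/12, 3/4)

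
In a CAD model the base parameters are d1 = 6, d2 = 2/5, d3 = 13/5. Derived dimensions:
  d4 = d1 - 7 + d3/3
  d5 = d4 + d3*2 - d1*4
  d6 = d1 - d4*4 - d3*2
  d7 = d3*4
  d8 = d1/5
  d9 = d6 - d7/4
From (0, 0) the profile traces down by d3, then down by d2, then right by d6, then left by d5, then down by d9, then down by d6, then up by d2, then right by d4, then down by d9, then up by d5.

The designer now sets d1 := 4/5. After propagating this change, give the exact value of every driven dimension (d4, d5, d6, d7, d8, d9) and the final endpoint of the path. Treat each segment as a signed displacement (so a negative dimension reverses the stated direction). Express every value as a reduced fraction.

d4 = -16/3
d5 = -10/3
d6 = 254/15
d7 = 52/5
d8 = 4/25
d9 = 43/3
endpoint = (224/15, -773/15)

Apply edit: d1 := 4/5
  d4 = d1 - 7 + d3/3 = -16/3
  d5 = d4 + d3*2 - d1*4 = -10/3
  d6 = d1 - d4*4 - d3*2 = 254/15
  d7 = d3*4 = 52/5
  d8 = d1/5 = 4/25
  d9 = d6 - d7/4 = 43/3
Walk from origin (0, 0):
  seg 1: down by d3 = 13/5 → (0, -13/5)
  seg 2: down by d2 = 2/5 → (0, -3)
  seg 3: right by d6 = 254/15 → (254/15, -3)
  seg 4: left by d5 = -10/3 → (304/15, -3)
  seg 5: down by d9 = 43/3 → (304/15, -52/3)
  seg 6: down by d6 = 254/15 → (304/15, -514/15)
  seg 7: up by d2 = 2/5 → (304/15, -508/15)
  seg 8: right by d4 = -16/3 → (224/15, -508/15)
  seg 9: down by d9 = 43/3 → (224/15, -241/5)
  seg 10: up by d5 = -10/3 → (224/15, -773/15)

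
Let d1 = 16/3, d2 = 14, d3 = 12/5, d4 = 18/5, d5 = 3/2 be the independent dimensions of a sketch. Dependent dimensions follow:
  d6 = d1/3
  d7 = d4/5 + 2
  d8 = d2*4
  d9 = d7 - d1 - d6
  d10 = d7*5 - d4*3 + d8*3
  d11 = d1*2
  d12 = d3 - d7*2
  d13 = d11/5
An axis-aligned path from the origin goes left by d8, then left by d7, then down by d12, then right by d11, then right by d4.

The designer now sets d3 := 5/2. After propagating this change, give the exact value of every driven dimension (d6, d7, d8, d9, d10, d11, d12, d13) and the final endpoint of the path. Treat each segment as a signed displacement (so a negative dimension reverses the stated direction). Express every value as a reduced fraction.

Apply edit: d3 := 5/2
  d6 = d1/3 = 16/9
  d7 = d4/5 + 2 = 68/25
  d8 = d2*4 = 56
  d9 = d7 - d1 - d6 = -988/225
  d10 = d7*5 - d4*3 + d8*3 = 854/5
  d11 = d1*2 = 32/3
  d12 = d3 - d7*2 = -147/50
  d13 = d11/5 = 32/15
Walk from origin (0, 0):
  seg 1: left by d8 = 56 → (-56, 0)
  seg 2: left by d7 = 68/25 → (-1468/25, 0)
  seg 3: down by d12 = -147/50 → (-1468/25, 147/50)
  seg 4: right by d11 = 32/3 → (-3604/75, 147/50)
  seg 5: right by d4 = 18/5 → (-3334/75, 147/50)

d6 = 16/9
d7 = 68/25
d8 = 56
d9 = -988/225
d10 = 854/5
d11 = 32/3
d12 = -147/50
d13 = 32/15
endpoint = (-3334/75, 147/50)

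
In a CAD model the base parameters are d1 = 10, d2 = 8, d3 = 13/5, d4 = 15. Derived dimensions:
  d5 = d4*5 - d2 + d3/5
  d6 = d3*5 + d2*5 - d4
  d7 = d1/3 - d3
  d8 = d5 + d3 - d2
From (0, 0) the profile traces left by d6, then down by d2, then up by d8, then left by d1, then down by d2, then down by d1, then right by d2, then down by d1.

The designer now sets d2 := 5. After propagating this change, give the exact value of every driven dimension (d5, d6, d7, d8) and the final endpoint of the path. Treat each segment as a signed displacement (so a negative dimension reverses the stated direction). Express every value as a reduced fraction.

d5 = 1763/25
d6 = 23
d7 = 11/15
d8 = 1703/25
endpoint = (-28, 953/25)

Apply edit: d2 := 5
  d5 = d4*5 - d2 + d3/5 = 1763/25
  d6 = d3*5 + d2*5 - d4 = 23
  d7 = d1/3 - d3 = 11/15
  d8 = d5 + d3 - d2 = 1703/25
Walk from origin (0, 0):
  seg 1: left by d6 = 23 → (-23, 0)
  seg 2: down by d2 = 5 → (-23, -5)
  seg 3: up by d8 = 1703/25 → (-23, 1578/25)
  seg 4: left by d1 = 10 → (-33, 1578/25)
  seg 5: down by d2 = 5 → (-33, 1453/25)
  seg 6: down by d1 = 10 → (-33, 1203/25)
  seg 7: right by d2 = 5 → (-28, 1203/25)
  seg 8: down by d1 = 10 → (-28, 953/25)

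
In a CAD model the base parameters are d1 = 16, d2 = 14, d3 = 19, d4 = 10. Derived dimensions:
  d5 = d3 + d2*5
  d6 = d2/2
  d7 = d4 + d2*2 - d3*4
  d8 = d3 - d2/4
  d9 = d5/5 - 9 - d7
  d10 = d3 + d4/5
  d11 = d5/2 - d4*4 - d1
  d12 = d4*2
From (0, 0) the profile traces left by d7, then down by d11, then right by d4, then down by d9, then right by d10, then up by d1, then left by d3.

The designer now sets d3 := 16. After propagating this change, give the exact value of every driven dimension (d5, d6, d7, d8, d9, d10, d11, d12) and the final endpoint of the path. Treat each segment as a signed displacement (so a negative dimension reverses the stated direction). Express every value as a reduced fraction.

d5 = 86
d6 = 7
d7 = -26
d8 = 25/2
d9 = 171/5
d10 = 18
d11 = -13
d12 = 20
endpoint = (38, -26/5)

Apply edit: d3 := 16
  d5 = d3 + d2*5 = 86
  d6 = d2/2 = 7
  d7 = d4 + d2*2 - d3*4 = -26
  d8 = d3 - d2/4 = 25/2
  d9 = d5/5 - 9 - d7 = 171/5
  d10 = d3 + d4/5 = 18
  d11 = d5/2 - d4*4 - d1 = -13
  d12 = d4*2 = 20
Walk from origin (0, 0):
  seg 1: left by d7 = -26 → (26, 0)
  seg 2: down by d11 = -13 → (26, 13)
  seg 3: right by d4 = 10 → (36, 13)
  seg 4: down by d9 = 171/5 → (36, -106/5)
  seg 5: right by d10 = 18 → (54, -106/5)
  seg 6: up by d1 = 16 → (54, -26/5)
  seg 7: left by d3 = 16 → (38, -26/5)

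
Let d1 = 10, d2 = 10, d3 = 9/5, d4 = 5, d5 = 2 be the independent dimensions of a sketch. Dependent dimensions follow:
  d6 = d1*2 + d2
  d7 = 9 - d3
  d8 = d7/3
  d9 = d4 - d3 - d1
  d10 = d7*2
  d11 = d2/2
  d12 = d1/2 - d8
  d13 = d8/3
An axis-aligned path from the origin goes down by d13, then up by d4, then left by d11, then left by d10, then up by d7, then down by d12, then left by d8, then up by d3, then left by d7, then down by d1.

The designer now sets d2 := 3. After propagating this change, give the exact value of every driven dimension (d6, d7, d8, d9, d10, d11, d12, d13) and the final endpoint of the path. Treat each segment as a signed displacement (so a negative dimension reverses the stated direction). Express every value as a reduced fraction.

d6 = 23
d7 = 36/5
d8 = 12/5
d9 = -34/5
d10 = 72/5
d11 = 3/2
d12 = 13/5
d13 = 4/5
endpoint = (-51/2, 3/5)

Apply edit: d2 := 3
  d6 = d1*2 + d2 = 23
  d7 = 9 - d3 = 36/5
  d8 = d7/3 = 12/5
  d9 = d4 - d3 - d1 = -34/5
  d10 = d7*2 = 72/5
  d11 = d2/2 = 3/2
  d12 = d1/2 - d8 = 13/5
  d13 = d8/3 = 4/5
Walk from origin (0, 0):
  seg 1: down by d13 = 4/5 → (0, -4/5)
  seg 2: up by d4 = 5 → (0, 21/5)
  seg 3: left by d11 = 3/2 → (-3/2, 21/5)
  seg 4: left by d10 = 72/5 → (-159/10, 21/5)
  seg 5: up by d7 = 36/5 → (-159/10, 57/5)
  seg 6: down by d12 = 13/5 → (-159/10, 44/5)
  seg 7: left by d8 = 12/5 → (-183/10, 44/5)
  seg 8: up by d3 = 9/5 → (-183/10, 53/5)
  seg 9: left by d7 = 36/5 → (-51/2, 53/5)
  seg 10: down by d1 = 10 → (-51/2, 3/5)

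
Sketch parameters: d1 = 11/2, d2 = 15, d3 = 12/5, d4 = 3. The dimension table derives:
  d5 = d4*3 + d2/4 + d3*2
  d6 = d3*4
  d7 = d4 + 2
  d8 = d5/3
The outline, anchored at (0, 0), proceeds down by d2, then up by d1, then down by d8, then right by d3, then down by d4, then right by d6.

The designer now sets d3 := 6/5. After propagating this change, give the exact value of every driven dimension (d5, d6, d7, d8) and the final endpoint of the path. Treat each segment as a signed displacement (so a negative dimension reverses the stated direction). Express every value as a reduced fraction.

d5 = 303/20
d6 = 24/5
d7 = 5
d8 = 101/20
endpoint = (6, -351/20)

Apply edit: d3 := 6/5
  d5 = d4*3 + d2/4 + d3*2 = 303/20
  d6 = d3*4 = 24/5
  d7 = d4 + 2 = 5
  d8 = d5/3 = 101/20
Walk from origin (0, 0):
  seg 1: down by d2 = 15 → (0, -15)
  seg 2: up by d1 = 11/2 → (0, -19/2)
  seg 3: down by d8 = 101/20 → (0, -291/20)
  seg 4: right by d3 = 6/5 → (6/5, -291/20)
  seg 5: down by d4 = 3 → (6/5, -351/20)
  seg 6: right by d6 = 24/5 → (6, -351/20)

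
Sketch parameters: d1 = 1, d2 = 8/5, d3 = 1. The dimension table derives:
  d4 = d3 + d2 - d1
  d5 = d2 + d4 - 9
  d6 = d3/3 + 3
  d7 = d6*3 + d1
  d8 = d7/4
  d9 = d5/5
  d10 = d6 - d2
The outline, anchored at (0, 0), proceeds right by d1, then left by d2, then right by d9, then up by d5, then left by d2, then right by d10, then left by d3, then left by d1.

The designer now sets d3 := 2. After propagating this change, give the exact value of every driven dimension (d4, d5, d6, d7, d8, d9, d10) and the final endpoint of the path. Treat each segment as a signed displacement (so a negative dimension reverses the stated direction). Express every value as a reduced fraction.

d4 = 13/5
d5 = -24/5
d6 = 11/3
d7 = 12
d8 = 3
d9 = -24/25
d10 = 31/15
endpoint = (-307/75, -24/5)

Apply edit: d3 := 2
  d4 = d3 + d2 - d1 = 13/5
  d5 = d2 + d4 - 9 = -24/5
  d6 = d3/3 + 3 = 11/3
  d7 = d6*3 + d1 = 12
  d8 = d7/4 = 3
  d9 = d5/5 = -24/25
  d10 = d6 - d2 = 31/15
Walk from origin (0, 0):
  seg 1: right by d1 = 1 → (1, 0)
  seg 2: left by d2 = 8/5 → (-3/5, 0)
  seg 3: right by d9 = -24/25 → (-39/25, 0)
  seg 4: up by d5 = -24/5 → (-39/25, -24/5)
  seg 5: left by d2 = 8/5 → (-79/25, -24/5)
  seg 6: right by d10 = 31/15 → (-82/75, -24/5)
  seg 7: left by d3 = 2 → (-232/75, -24/5)
  seg 8: left by d1 = 1 → (-307/75, -24/5)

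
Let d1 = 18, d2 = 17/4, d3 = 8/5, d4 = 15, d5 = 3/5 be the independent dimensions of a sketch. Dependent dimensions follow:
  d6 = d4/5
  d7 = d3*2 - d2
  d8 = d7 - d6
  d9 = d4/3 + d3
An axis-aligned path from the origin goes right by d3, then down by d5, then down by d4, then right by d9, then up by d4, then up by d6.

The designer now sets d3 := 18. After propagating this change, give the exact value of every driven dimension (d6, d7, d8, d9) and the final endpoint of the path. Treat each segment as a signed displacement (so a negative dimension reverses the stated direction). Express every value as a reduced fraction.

d6 = 3
d7 = 127/4
d8 = 115/4
d9 = 23
endpoint = (41, 12/5)

Apply edit: d3 := 18
  d6 = d4/5 = 3
  d7 = d3*2 - d2 = 127/4
  d8 = d7 - d6 = 115/4
  d9 = d4/3 + d3 = 23
Walk from origin (0, 0):
  seg 1: right by d3 = 18 → (18, 0)
  seg 2: down by d5 = 3/5 → (18, -3/5)
  seg 3: down by d4 = 15 → (18, -78/5)
  seg 4: right by d9 = 23 → (41, -78/5)
  seg 5: up by d4 = 15 → (41, -3/5)
  seg 6: up by d6 = 3 → (41, 12/5)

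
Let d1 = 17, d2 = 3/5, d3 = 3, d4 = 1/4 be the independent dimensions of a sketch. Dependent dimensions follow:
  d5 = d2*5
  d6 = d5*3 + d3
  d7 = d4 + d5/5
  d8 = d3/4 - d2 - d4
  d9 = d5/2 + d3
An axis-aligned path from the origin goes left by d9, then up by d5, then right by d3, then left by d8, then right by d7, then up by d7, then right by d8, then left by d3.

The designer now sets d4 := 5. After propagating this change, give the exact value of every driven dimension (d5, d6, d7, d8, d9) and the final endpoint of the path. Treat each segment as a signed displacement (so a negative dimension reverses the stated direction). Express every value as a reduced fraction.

Apply edit: d4 := 5
  d5 = d2*5 = 3
  d6 = d5*3 + d3 = 12
  d7 = d4 + d5/5 = 28/5
  d8 = d3/4 - d2 - d4 = -97/20
  d9 = d5/2 + d3 = 9/2
Walk from origin (0, 0):
  seg 1: left by d9 = 9/2 → (-9/2, 0)
  seg 2: up by d5 = 3 → (-9/2, 3)
  seg 3: right by d3 = 3 → (-3/2, 3)
  seg 4: left by d8 = -97/20 → (67/20, 3)
  seg 5: right by d7 = 28/5 → (179/20, 3)
  seg 6: up by d7 = 28/5 → (179/20, 43/5)
  seg 7: right by d8 = -97/20 → (41/10, 43/5)
  seg 8: left by d3 = 3 → (11/10, 43/5)

d5 = 3
d6 = 12
d7 = 28/5
d8 = -97/20
d9 = 9/2
endpoint = (11/10, 43/5)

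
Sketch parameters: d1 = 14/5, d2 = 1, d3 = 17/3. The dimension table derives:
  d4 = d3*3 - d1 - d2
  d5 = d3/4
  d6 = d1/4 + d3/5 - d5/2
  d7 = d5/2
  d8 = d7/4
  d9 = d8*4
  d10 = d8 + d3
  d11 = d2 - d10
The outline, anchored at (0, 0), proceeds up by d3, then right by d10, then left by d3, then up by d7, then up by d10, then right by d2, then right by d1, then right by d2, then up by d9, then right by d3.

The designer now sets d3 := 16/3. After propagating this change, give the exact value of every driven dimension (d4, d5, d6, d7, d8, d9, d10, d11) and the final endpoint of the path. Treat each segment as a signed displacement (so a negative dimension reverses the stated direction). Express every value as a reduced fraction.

Apply edit: d3 := 16/3
  d4 = d3*3 - d1 - d2 = 61/5
  d5 = d3/4 = 4/3
  d6 = d1/4 + d3/5 - d5/2 = 11/10
  d7 = d5/2 = 2/3
  d8 = d7/4 = 1/6
  d9 = d8*4 = 2/3
  d10 = d8 + d3 = 11/2
  d11 = d2 - d10 = -9/2
Walk from origin (0, 0):
  seg 1: up by d3 = 16/3 → (0, 16/3)
  seg 2: right by d10 = 11/2 → (11/2, 16/3)
  seg 3: left by d3 = 16/3 → (1/6, 16/3)
  seg 4: up by d7 = 2/3 → (1/6, 6)
  seg 5: up by d10 = 11/2 → (1/6, 23/2)
  seg 6: right by d2 = 1 → (7/6, 23/2)
  seg 7: right by d1 = 14/5 → (119/30, 23/2)
  seg 8: right by d2 = 1 → (149/30, 23/2)
  seg 9: up by d9 = 2/3 → (149/30, 73/6)
  seg 10: right by d3 = 16/3 → (103/10, 73/6)

d4 = 61/5
d5 = 4/3
d6 = 11/10
d7 = 2/3
d8 = 1/6
d9 = 2/3
d10 = 11/2
d11 = -9/2
endpoint = (103/10, 73/6)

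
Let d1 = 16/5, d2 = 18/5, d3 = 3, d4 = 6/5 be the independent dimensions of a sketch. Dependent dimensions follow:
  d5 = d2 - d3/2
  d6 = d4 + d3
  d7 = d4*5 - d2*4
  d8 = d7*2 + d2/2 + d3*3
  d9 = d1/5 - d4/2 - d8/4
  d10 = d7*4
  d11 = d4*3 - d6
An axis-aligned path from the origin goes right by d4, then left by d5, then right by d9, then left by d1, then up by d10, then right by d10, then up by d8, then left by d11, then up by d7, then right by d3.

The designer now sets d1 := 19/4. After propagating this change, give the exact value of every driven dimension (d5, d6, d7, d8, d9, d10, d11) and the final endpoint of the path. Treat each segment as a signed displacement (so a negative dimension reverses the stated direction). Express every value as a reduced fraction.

Apply edit: d1 := 19/4
  d5 = d2 - d3/2 = 21/10
  d6 = d4 + d3 = 21/5
  d7 = d4*5 - d2*4 = -42/5
  d8 = d7*2 + d2/2 + d3*3 = -6
  d9 = d1/5 - d4/2 - d8/4 = 37/20
  d10 = d7*4 = -168/5
  d11 = d4*3 - d6 = -3/5
Walk from origin (0, 0):
  seg 1: right by d4 = 6/5 → (6/5, 0)
  seg 2: left by d5 = 21/10 → (-9/10, 0)
  seg 3: right by d9 = 37/20 → (19/20, 0)
  seg 4: left by d1 = 19/4 → (-19/5, 0)
  seg 5: up by d10 = -168/5 → (-19/5, -168/5)
  seg 6: right by d10 = -168/5 → (-187/5, -168/5)
  seg 7: up by d8 = -6 → (-187/5, -198/5)
  seg 8: left by d11 = -3/5 → (-184/5, -198/5)
  seg 9: up by d7 = -42/5 → (-184/5, -48)
  seg 10: right by d3 = 3 → (-169/5, -48)

d5 = 21/10
d6 = 21/5
d7 = -42/5
d8 = -6
d9 = 37/20
d10 = -168/5
d11 = -3/5
endpoint = (-169/5, -48)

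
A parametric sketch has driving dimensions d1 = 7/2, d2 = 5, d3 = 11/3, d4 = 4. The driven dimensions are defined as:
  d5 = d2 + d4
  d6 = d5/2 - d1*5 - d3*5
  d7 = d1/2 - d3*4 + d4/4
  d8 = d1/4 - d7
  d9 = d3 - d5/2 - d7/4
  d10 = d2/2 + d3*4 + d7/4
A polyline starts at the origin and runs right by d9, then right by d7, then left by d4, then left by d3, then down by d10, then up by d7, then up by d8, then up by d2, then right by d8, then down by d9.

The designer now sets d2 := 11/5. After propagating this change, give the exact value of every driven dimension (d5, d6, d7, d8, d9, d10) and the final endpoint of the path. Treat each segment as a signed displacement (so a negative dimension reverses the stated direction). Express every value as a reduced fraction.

Apply edit: d2 := 11/5
  d5 = d2 + d4 = 31/5
  d6 = d5/2 - d1*5 - d3*5 = -491/15
  d7 = d1/2 - d3*4 + d4/4 = -143/12
  d8 = d1/4 - d7 = 307/24
  d9 = d3 - d5/2 - d7/4 = 851/240
  d10 = d2/2 + d3*4 + d7/4 = 1023/80
Walk from origin (0, 0):
  seg 1: right by d9 = 851/240 → (851/240, 0)
  seg 2: right by d7 = -143/12 → (-2009/240, 0)
  seg 3: left by d4 = 4 → (-2969/240, 0)
  seg 4: left by d3 = 11/3 → (-1283/80, 0)
  seg 5: down by d10 = 1023/80 → (-1283/80, -1023/80)
  seg 6: up by d7 = -143/12 → (-1283/80, -5929/240)
  seg 7: up by d8 = 307/24 → (-1283/80, -953/80)
  seg 8: up by d2 = 11/5 → (-1283/80, -777/80)
  seg 9: right by d8 = 307/24 → (-779/240, -777/80)
  seg 10: down by d9 = 851/240 → (-779/240, -1591/120)

d5 = 31/5
d6 = -491/15
d7 = -143/12
d8 = 307/24
d9 = 851/240
d10 = 1023/80
endpoint = (-779/240, -1591/120)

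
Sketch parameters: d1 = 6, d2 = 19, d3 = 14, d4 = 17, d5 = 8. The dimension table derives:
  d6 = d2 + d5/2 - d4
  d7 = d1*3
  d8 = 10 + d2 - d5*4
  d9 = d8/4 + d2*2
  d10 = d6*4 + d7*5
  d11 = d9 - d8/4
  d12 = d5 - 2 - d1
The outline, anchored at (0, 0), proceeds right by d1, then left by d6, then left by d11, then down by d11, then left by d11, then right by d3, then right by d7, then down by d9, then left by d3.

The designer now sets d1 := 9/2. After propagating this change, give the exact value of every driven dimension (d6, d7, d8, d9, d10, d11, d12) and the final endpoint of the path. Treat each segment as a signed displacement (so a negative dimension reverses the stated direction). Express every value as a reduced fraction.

Apply edit: d1 := 9/2
  d6 = d2 + d5/2 - d4 = 6
  d7 = d1*3 = 27/2
  d8 = 10 + d2 - d5*4 = -3
  d9 = d8/4 + d2*2 = 149/4
  d10 = d6*4 + d7*5 = 183/2
  d11 = d9 - d8/4 = 38
  d12 = d5 - 2 - d1 = 3/2
Walk from origin (0, 0):
  seg 1: right by d1 = 9/2 → (9/2, 0)
  seg 2: left by d6 = 6 → (-3/2, 0)
  seg 3: left by d11 = 38 → (-79/2, 0)
  seg 4: down by d11 = 38 → (-79/2, -38)
  seg 5: left by d11 = 38 → (-155/2, -38)
  seg 6: right by d3 = 14 → (-127/2, -38)
  seg 7: right by d7 = 27/2 → (-50, -38)
  seg 8: down by d9 = 149/4 → (-50, -301/4)
  seg 9: left by d3 = 14 → (-64, -301/4)

d6 = 6
d7 = 27/2
d8 = -3
d9 = 149/4
d10 = 183/2
d11 = 38
d12 = 3/2
endpoint = (-64, -301/4)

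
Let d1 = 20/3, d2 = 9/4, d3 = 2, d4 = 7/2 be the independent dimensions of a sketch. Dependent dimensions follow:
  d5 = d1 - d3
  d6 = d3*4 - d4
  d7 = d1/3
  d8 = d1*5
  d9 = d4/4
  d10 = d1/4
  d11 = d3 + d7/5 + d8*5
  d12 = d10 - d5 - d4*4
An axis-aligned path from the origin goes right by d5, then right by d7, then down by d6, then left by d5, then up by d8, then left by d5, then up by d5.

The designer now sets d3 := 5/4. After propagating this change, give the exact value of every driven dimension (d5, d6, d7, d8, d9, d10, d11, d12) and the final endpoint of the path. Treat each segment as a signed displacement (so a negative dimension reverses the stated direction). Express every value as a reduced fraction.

d5 = 65/12
d6 = 3/2
d7 = 20/9
d8 = 100/3
d9 = 7/8
d10 = 5/3
d11 = 6061/36
d12 = -71/4
endpoint = (-115/36, 149/4)

Apply edit: d3 := 5/4
  d5 = d1 - d3 = 65/12
  d6 = d3*4 - d4 = 3/2
  d7 = d1/3 = 20/9
  d8 = d1*5 = 100/3
  d9 = d4/4 = 7/8
  d10 = d1/4 = 5/3
  d11 = d3 + d7/5 + d8*5 = 6061/36
  d12 = d10 - d5 - d4*4 = -71/4
Walk from origin (0, 0):
  seg 1: right by d5 = 65/12 → (65/12, 0)
  seg 2: right by d7 = 20/9 → (275/36, 0)
  seg 3: down by d6 = 3/2 → (275/36, -3/2)
  seg 4: left by d5 = 65/12 → (20/9, -3/2)
  seg 5: up by d8 = 100/3 → (20/9, 191/6)
  seg 6: left by d5 = 65/12 → (-115/36, 191/6)
  seg 7: up by d5 = 65/12 → (-115/36, 149/4)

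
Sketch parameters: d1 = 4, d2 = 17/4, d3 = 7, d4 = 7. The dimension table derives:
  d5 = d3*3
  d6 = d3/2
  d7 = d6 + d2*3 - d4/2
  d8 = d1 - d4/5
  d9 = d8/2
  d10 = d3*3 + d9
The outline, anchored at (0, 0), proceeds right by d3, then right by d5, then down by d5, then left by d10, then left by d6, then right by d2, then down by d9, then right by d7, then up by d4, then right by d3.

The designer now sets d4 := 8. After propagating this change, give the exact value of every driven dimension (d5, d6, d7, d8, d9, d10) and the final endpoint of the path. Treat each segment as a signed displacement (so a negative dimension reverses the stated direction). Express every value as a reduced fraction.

d5 = 21
d6 = 7/2
d7 = 49/4
d8 = 12/5
d9 = 6/5
d10 = 111/5
endpoint = (129/5, -71/5)

Apply edit: d4 := 8
  d5 = d3*3 = 21
  d6 = d3/2 = 7/2
  d7 = d6 + d2*3 - d4/2 = 49/4
  d8 = d1 - d4/5 = 12/5
  d9 = d8/2 = 6/5
  d10 = d3*3 + d9 = 111/5
Walk from origin (0, 0):
  seg 1: right by d3 = 7 → (7, 0)
  seg 2: right by d5 = 21 → (28, 0)
  seg 3: down by d5 = 21 → (28, -21)
  seg 4: left by d10 = 111/5 → (29/5, -21)
  seg 5: left by d6 = 7/2 → (23/10, -21)
  seg 6: right by d2 = 17/4 → (131/20, -21)
  seg 7: down by d9 = 6/5 → (131/20, -111/5)
  seg 8: right by d7 = 49/4 → (94/5, -111/5)
  seg 9: up by d4 = 8 → (94/5, -71/5)
  seg 10: right by d3 = 7 → (129/5, -71/5)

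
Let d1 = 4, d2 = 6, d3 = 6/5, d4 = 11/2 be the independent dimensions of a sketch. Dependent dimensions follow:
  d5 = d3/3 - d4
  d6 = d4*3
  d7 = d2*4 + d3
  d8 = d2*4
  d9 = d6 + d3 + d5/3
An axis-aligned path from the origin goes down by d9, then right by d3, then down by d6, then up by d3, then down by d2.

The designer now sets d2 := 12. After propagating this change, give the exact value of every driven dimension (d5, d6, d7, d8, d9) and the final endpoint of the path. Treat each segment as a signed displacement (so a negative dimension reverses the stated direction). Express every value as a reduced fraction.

d5 = -51/10
d6 = 33/2
d7 = 246/5
d8 = 48
d9 = 16
endpoint = (6/5, -433/10)

Apply edit: d2 := 12
  d5 = d3/3 - d4 = -51/10
  d6 = d4*3 = 33/2
  d7 = d2*4 + d3 = 246/5
  d8 = d2*4 = 48
  d9 = d6 + d3 + d5/3 = 16
Walk from origin (0, 0):
  seg 1: down by d9 = 16 → (0, -16)
  seg 2: right by d3 = 6/5 → (6/5, -16)
  seg 3: down by d6 = 33/2 → (6/5, -65/2)
  seg 4: up by d3 = 6/5 → (6/5, -313/10)
  seg 5: down by d2 = 12 → (6/5, -433/10)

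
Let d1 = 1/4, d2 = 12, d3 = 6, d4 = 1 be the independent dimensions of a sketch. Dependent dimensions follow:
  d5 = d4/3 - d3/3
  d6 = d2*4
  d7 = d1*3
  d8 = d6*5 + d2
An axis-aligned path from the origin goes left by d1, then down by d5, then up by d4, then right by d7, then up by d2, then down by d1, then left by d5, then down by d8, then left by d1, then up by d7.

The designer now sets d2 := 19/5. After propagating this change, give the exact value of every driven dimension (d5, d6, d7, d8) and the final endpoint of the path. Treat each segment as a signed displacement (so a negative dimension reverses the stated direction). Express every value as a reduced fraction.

d5 = -5/3
d6 = 76/5
d7 = 3/4
d8 = 399/5
endpoint = (23/12, -437/6)

Apply edit: d2 := 19/5
  d5 = d4/3 - d3/3 = -5/3
  d6 = d2*4 = 76/5
  d7 = d1*3 = 3/4
  d8 = d6*5 + d2 = 399/5
Walk from origin (0, 0):
  seg 1: left by d1 = 1/4 → (-1/4, 0)
  seg 2: down by d5 = -5/3 → (-1/4, 5/3)
  seg 3: up by d4 = 1 → (-1/4, 8/3)
  seg 4: right by d7 = 3/4 → (1/2, 8/3)
  seg 5: up by d2 = 19/5 → (1/2, 97/15)
  seg 6: down by d1 = 1/4 → (1/2, 373/60)
  seg 7: left by d5 = -5/3 → (13/6, 373/60)
  seg 8: down by d8 = 399/5 → (13/6, -883/12)
  seg 9: left by d1 = 1/4 → (23/12, -883/12)
  seg 10: up by d7 = 3/4 → (23/12, -437/6)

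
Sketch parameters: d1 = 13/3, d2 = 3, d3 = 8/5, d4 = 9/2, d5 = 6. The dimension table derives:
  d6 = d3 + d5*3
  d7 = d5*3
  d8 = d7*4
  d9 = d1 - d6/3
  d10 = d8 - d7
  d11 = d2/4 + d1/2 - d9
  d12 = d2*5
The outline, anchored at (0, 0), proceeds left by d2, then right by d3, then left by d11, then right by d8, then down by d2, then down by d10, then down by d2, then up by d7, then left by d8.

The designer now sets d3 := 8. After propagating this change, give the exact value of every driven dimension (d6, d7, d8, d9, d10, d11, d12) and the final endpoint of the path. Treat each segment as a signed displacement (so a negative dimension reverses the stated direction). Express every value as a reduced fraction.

Apply edit: d3 := 8
  d6 = d3 + d5*3 = 26
  d7 = d5*3 = 18
  d8 = d7*4 = 72
  d9 = d1 - d6/3 = -13/3
  d10 = d8 - d7 = 54
  d11 = d2/4 + d1/2 - d9 = 29/4
  d12 = d2*5 = 15
Walk from origin (0, 0):
  seg 1: left by d2 = 3 → (-3, 0)
  seg 2: right by d3 = 8 → (5, 0)
  seg 3: left by d11 = 29/4 → (-9/4, 0)
  seg 4: right by d8 = 72 → (279/4, 0)
  seg 5: down by d2 = 3 → (279/4, -3)
  seg 6: down by d10 = 54 → (279/4, -57)
  seg 7: down by d2 = 3 → (279/4, -60)
  seg 8: up by d7 = 18 → (279/4, -42)
  seg 9: left by d8 = 72 → (-9/4, -42)

d6 = 26
d7 = 18
d8 = 72
d9 = -13/3
d10 = 54
d11 = 29/4
d12 = 15
endpoint = (-9/4, -42)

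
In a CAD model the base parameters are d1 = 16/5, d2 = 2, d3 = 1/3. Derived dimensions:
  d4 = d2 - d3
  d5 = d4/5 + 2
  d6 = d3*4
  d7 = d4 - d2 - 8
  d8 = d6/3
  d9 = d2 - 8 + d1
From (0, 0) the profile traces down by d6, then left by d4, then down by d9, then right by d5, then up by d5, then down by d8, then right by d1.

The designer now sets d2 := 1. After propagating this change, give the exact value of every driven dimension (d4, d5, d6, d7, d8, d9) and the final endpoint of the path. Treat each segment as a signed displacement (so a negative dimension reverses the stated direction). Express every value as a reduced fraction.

d4 = 2/3
d5 = 32/15
d6 = 4/3
d7 = -25/3
d8 = 4/9
d9 = -19/5
endpoint = (14/3, 187/45)

Apply edit: d2 := 1
  d4 = d2 - d3 = 2/3
  d5 = d4/5 + 2 = 32/15
  d6 = d3*4 = 4/3
  d7 = d4 - d2 - 8 = -25/3
  d8 = d6/3 = 4/9
  d9 = d2 - 8 + d1 = -19/5
Walk from origin (0, 0):
  seg 1: down by d6 = 4/3 → (0, -4/3)
  seg 2: left by d4 = 2/3 → (-2/3, -4/3)
  seg 3: down by d9 = -19/5 → (-2/3, 37/15)
  seg 4: right by d5 = 32/15 → (22/15, 37/15)
  seg 5: up by d5 = 32/15 → (22/15, 23/5)
  seg 6: down by d8 = 4/9 → (22/15, 187/45)
  seg 7: right by d1 = 16/5 → (14/3, 187/45)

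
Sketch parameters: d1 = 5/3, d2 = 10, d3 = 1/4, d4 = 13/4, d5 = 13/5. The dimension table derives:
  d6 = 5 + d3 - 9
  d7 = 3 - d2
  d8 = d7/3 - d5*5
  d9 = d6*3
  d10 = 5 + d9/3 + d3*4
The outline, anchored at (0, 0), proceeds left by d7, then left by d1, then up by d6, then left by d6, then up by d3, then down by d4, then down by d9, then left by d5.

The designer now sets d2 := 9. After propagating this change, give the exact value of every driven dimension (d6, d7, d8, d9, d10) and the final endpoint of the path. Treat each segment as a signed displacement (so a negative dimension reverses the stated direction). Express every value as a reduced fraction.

Apply edit: d2 := 9
  d6 = 5 + d3 - 9 = -15/4
  d7 = 3 - d2 = -6
  d8 = d7/3 - d5*5 = -15
  d9 = d6*3 = -45/4
  d10 = 5 + d9/3 + d3*4 = 9/4
Walk from origin (0, 0):
  seg 1: left by d7 = -6 → (6, 0)
  seg 2: left by d1 = 5/3 → (13/3, 0)
  seg 3: up by d6 = -15/4 → (13/3, -15/4)
  seg 4: left by d6 = -15/4 → (97/12, -15/4)
  seg 5: up by d3 = 1/4 → (97/12, -7/2)
  seg 6: down by d4 = 13/4 → (97/12, -27/4)
  seg 7: down by d9 = -45/4 → (97/12, 9/2)
  seg 8: left by d5 = 13/5 → (329/60, 9/2)

d6 = -15/4
d7 = -6
d8 = -15
d9 = -45/4
d10 = 9/4
endpoint = (329/60, 9/2)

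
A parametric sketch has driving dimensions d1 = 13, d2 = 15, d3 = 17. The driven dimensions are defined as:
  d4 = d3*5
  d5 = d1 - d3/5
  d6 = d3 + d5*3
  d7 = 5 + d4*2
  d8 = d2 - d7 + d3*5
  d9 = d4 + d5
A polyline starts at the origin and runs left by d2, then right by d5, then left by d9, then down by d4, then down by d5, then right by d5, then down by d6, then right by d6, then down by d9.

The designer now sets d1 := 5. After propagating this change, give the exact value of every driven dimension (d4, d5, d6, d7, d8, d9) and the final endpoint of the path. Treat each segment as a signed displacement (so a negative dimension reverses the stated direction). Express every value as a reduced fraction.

d4 = 85
d5 = 8/5
d6 = 109/5
d7 = 175
d8 = -75
d9 = 433/5
endpoint = (-383/5, -195)

Apply edit: d1 := 5
  d4 = d3*5 = 85
  d5 = d1 - d3/5 = 8/5
  d6 = d3 + d5*3 = 109/5
  d7 = 5 + d4*2 = 175
  d8 = d2 - d7 + d3*5 = -75
  d9 = d4 + d5 = 433/5
Walk from origin (0, 0):
  seg 1: left by d2 = 15 → (-15, 0)
  seg 2: right by d5 = 8/5 → (-67/5, 0)
  seg 3: left by d9 = 433/5 → (-100, 0)
  seg 4: down by d4 = 85 → (-100, -85)
  seg 5: down by d5 = 8/5 → (-100, -433/5)
  seg 6: right by d5 = 8/5 → (-492/5, -433/5)
  seg 7: down by d6 = 109/5 → (-492/5, -542/5)
  seg 8: right by d6 = 109/5 → (-383/5, -542/5)
  seg 9: down by d9 = 433/5 → (-383/5, -195)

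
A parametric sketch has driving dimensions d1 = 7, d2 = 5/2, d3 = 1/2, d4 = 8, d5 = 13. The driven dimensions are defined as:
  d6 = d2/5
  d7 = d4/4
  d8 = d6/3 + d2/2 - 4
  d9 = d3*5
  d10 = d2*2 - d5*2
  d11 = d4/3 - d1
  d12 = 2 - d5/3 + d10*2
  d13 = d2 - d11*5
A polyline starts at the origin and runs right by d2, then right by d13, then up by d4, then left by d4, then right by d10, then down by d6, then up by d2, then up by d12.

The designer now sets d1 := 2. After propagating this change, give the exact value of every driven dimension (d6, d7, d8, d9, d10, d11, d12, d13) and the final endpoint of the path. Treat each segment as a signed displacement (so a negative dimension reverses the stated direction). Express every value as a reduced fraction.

d6 = 1/2
d7 = 2
d8 = -31/12
d9 = 5/2
d10 = -21
d11 = 2/3
d12 = -133/3
d13 = -5/6
endpoint = (-82/3, -103/3)

Apply edit: d1 := 2
  d6 = d2/5 = 1/2
  d7 = d4/4 = 2
  d8 = d6/3 + d2/2 - 4 = -31/12
  d9 = d3*5 = 5/2
  d10 = d2*2 - d5*2 = -21
  d11 = d4/3 - d1 = 2/3
  d12 = 2 - d5/3 + d10*2 = -133/3
  d13 = d2 - d11*5 = -5/6
Walk from origin (0, 0):
  seg 1: right by d2 = 5/2 → (5/2, 0)
  seg 2: right by d13 = -5/6 → (5/3, 0)
  seg 3: up by d4 = 8 → (5/3, 8)
  seg 4: left by d4 = 8 → (-19/3, 8)
  seg 5: right by d10 = -21 → (-82/3, 8)
  seg 6: down by d6 = 1/2 → (-82/3, 15/2)
  seg 7: up by d2 = 5/2 → (-82/3, 10)
  seg 8: up by d12 = -133/3 → (-82/3, -103/3)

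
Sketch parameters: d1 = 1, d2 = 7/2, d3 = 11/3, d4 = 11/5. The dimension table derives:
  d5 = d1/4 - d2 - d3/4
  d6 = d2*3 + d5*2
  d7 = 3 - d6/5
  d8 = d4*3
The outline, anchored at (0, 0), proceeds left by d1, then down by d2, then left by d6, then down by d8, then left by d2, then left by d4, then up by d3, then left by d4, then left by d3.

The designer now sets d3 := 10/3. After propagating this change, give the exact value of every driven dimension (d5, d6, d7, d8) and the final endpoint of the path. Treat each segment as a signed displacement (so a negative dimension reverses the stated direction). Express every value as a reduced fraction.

Apply edit: d3 := 10/3
  d5 = d1/4 - d2 - d3/4 = -49/12
  d6 = d2*3 + d5*2 = 7/3
  d7 = 3 - d6/5 = 38/15
  d8 = d4*3 = 33/5
Walk from origin (0, 0):
  seg 1: left by d1 = 1 → (-1, 0)
  seg 2: down by d2 = 7/2 → (-1, -7/2)
  seg 3: left by d6 = 7/3 → (-10/3, -7/2)
  seg 4: down by d8 = 33/5 → (-10/3, -101/10)
  seg 5: left by d2 = 7/2 → (-41/6, -101/10)
  seg 6: left by d4 = 11/5 → (-271/30, -101/10)
  seg 7: up by d3 = 10/3 → (-271/30, -203/30)
  seg 8: left by d4 = 11/5 → (-337/30, -203/30)
  seg 9: left by d3 = 10/3 → (-437/30, -203/30)

d5 = -49/12
d6 = 7/3
d7 = 38/15
d8 = 33/5
endpoint = (-437/30, -203/30)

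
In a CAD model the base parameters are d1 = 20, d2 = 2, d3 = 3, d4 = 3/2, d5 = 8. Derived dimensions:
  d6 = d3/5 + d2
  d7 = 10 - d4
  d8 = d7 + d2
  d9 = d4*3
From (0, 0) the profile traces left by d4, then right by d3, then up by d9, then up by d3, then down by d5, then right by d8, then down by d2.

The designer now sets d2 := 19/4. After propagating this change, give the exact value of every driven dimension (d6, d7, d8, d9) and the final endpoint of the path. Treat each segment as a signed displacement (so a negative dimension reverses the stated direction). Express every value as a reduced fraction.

d6 = 107/20
d7 = 17/2
d8 = 53/4
d9 = 9/2
endpoint = (59/4, -21/4)

Apply edit: d2 := 19/4
  d6 = d3/5 + d2 = 107/20
  d7 = 10 - d4 = 17/2
  d8 = d7 + d2 = 53/4
  d9 = d4*3 = 9/2
Walk from origin (0, 0):
  seg 1: left by d4 = 3/2 → (-3/2, 0)
  seg 2: right by d3 = 3 → (3/2, 0)
  seg 3: up by d9 = 9/2 → (3/2, 9/2)
  seg 4: up by d3 = 3 → (3/2, 15/2)
  seg 5: down by d5 = 8 → (3/2, -1/2)
  seg 6: right by d8 = 53/4 → (59/4, -1/2)
  seg 7: down by d2 = 19/4 → (59/4, -21/4)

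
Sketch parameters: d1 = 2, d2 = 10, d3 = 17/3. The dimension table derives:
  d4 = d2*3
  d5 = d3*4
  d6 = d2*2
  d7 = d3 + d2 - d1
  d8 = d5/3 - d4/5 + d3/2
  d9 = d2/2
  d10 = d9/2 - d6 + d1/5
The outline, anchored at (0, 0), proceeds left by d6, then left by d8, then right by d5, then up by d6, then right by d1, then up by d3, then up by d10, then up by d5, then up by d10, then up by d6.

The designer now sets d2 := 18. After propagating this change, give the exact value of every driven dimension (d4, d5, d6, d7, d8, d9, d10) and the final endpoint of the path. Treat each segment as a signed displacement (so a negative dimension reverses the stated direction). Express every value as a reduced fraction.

d4 = 54
d5 = 68/3
d6 = 36
d7 = 65/3
d8 = -37/90
d9 = 9
d10 = -311/10
endpoint = (-983/90, 572/15)

Apply edit: d2 := 18
  d4 = d2*3 = 54
  d5 = d3*4 = 68/3
  d6 = d2*2 = 36
  d7 = d3 + d2 - d1 = 65/3
  d8 = d5/3 - d4/5 + d3/2 = -37/90
  d9 = d2/2 = 9
  d10 = d9/2 - d6 + d1/5 = -311/10
Walk from origin (0, 0):
  seg 1: left by d6 = 36 → (-36, 0)
  seg 2: left by d8 = -37/90 → (-3203/90, 0)
  seg 3: right by d5 = 68/3 → (-1163/90, 0)
  seg 4: up by d6 = 36 → (-1163/90, 36)
  seg 5: right by d1 = 2 → (-983/90, 36)
  seg 6: up by d3 = 17/3 → (-983/90, 125/3)
  seg 7: up by d10 = -311/10 → (-983/90, 317/30)
  seg 8: up by d5 = 68/3 → (-983/90, 997/30)
  seg 9: up by d10 = -311/10 → (-983/90, 32/15)
  seg 10: up by d6 = 36 → (-983/90, 572/15)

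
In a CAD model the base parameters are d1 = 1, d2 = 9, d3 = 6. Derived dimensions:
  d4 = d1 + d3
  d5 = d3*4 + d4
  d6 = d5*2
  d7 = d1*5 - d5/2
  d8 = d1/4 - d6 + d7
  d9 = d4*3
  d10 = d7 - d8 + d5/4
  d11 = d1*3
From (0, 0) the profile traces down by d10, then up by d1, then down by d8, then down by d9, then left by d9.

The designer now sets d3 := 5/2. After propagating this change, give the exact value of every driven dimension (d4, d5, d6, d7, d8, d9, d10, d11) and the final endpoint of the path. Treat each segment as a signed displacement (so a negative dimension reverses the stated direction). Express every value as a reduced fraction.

Apply edit: d3 := 5/2
  d4 = d1 + d3 = 7/2
  d5 = d3*4 + d4 = 27/2
  d6 = d5*2 = 27
  d7 = d1*5 - d5/2 = -7/4
  d8 = d1/4 - d6 + d7 = -57/2
  d9 = d4*3 = 21/2
  d10 = d7 - d8 + d5/4 = 241/8
  d11 = d1*3 = 3
Walk from origin (0, 0):
  seg 1: down by d10 = 241/8 → (0, -241/8)
  seg 2: up by d1 = 1 → (0, -233/8)
  seg 3: down by d8 = -57/2 → (0, -5/8)
  seg 4: down by d9 = 21/2 → (0, -89/8)
  seg 5: left by d9 = 21/2 → (-21/2, -89/8)

d4 = 7/2
d5 = 27/2
d6 = 27
d7 = -7/4
d8 = -57/2
d9 = 21/2
d10 = 241/8
d11 = 3
endpoint = (-21/2, -89/8)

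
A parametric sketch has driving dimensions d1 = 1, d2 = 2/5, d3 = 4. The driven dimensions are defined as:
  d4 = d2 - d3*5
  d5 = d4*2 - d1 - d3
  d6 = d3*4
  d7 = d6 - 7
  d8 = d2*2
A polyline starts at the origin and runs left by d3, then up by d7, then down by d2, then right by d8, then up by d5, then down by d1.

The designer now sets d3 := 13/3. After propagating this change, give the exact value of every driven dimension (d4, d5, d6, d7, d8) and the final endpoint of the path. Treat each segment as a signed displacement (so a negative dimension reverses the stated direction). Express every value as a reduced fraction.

Apply edit: d3 := 13/3
  d4 = d2 - d3*5 = -319/15
  d5 = d4*2 - d1 - d3 = -718/15
  d6 = d3*4 = 52/3
  d7 = d6 - 7 = 31/3
  d8 = d2*2 = 4/5
Walk from origin (0, 0):
  seg 1: left by d3 = 13/3 → (-13/3, 0)
  seg 2: up by d7 = 31/3 → (-13/3, 31/3)
  seg 3: down by d2 = 2/5 → (-13/3, 149/15)
  seg 4: right by d8 = 4/5 → (-53/15, 149/15)
  seg 5: up by d5 = -718/15 → (-53/15, -569/15)
  seg 6: down by d1 = 1 → (-53/15, -584/15)

d4 = -319/15
d5 = -718/15
d6 = 52/3
d7 = 31/3
d8 = 4/5
endpoint = (-53/15, -584/15)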